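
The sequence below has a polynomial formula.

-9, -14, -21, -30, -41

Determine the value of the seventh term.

-69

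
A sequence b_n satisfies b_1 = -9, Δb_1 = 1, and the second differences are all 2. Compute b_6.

16

Build the table forward from the leading diagonal:
Second differences: 2  2  2  2  2  2
First differences: 1  3  5  7  9  11
b: -9  -8  -5  0  7  16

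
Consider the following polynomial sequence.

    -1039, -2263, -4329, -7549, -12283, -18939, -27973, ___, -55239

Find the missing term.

Using the first 7 terms:
D1: -1224, -2066, -3220, -4734, -6656, -9034
D2: -842, -1154, -1514, -1922, -2378
D3: -312, -360, -408, -456
D4: -48, -48, -48
Constant fourth difference = -48.
Extend forward: -456 − 48 = -504;  -2378 − 504 = -2882;  -9034 − 2882 = -11916;  -27973 − 11916 = -39889

-39889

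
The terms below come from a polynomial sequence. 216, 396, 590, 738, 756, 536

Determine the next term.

-54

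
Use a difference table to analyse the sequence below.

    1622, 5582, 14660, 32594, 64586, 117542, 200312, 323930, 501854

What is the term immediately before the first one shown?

Δ: 3960  9078  17934  31992  52956  82770  123618  177924
Δ²: 5118  8856  14058  20964  29814  40848  54306
Δ³: 3738  5202  6906  8850  11034  13458
Δ⁴: 1464  1704  1944  2184  2424
Δ⁵: 240  240  240  240
The fifth differences are constant at 240.
Work back: 1464 − 240 = 1224;  3738 − 1224 = 2514;  5118 − 2514 = 2604;  3960 − 2604 = 1356;  1622 − 1356 = 266

266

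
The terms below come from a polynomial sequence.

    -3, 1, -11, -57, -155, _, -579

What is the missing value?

-323

Using the first 5 terms:
4  -12  -46  -98
-16  -34  -52
-18  -18
Constant third difference = -18.
Extend forward: -52 − 18 = -70;  -98 − 70 = -168;  -155 − 168 = -323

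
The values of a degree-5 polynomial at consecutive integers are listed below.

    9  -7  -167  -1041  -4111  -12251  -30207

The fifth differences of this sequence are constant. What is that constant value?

D1: -16, -160, -874, -3070, -8140, -17956
D2: -144, -714, -2196, -5070, -9816
D3: -570, -1482, -2874, -4746
D4: -912, -1392, -1872
D5: -480, -480

-480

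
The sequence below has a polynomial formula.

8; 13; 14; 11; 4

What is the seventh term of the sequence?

-22

First differences: 5, 1, -3, -7
Second differences: -4, -4, -4
The second differences are constant (-4).
-7 − 4 = -11;  4 − 11 = -7
-11 − 4 = -15;  -7 − 15 = -22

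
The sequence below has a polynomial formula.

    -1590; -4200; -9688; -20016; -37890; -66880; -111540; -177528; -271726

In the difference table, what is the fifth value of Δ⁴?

First differences: -2610, -5488, -10328, -17874, -28990, -44660, -65988, -94198
Second differences: -2878, -4840, -7546, -11116, -15670, -21328, -28210
Third differences: -1962, -2706, -3570, -4554, -5658, -6882
Fourth differences: -744, -864, -984, -1104, -1224
Fifth differences: -120, -120, -120, -120

-1224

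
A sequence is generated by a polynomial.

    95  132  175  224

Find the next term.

279

First differences: 37, 43, 49
Second differences: 6, 6
Second differences constant at 6.
49 + 6 = 55;  224 + 55 = 279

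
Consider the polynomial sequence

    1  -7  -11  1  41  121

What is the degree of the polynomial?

D1: -8, -4, 12, 40, 80
D2: 4, 16, 28, 40
D3: 12, 12, 12
The third differences are constant, so the polynomial has degree 3.

3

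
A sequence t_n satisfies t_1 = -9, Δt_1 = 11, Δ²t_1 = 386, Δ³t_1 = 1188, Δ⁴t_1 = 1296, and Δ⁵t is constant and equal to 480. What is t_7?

Build the table forward from the leading diagonal:
Δ⁵: 480  480  480  480  480  480  480
Δ⁴: 1296  1776  2256  2736  3216  3696  4176
Δ³: 1188  2484  4260  6516  9252  12468  16164
Δ²: 386  1574  4058  8318  14834  24086  36554
Δ: 11  397  1971  6029  14347  29181  53267
t: -9  2  399  2370  8399  22746  51927

51927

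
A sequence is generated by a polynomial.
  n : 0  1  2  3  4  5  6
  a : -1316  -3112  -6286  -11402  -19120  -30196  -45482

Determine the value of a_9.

-126560

First differences: -1796, -3174, -5116, -7718, -11076, -15286
Second differences: -1378, -1942, -2602, -3358, -4210
Third differences: -564, -660, -756, -852
Fourth differences: -96, -96, -96
The fourth differences are constant (-96).
-852 − 96 = -948;  -4210 − 948 = -5158;  -15286 − 5158 = -20444;  -45482 − 20444 = -65926
-948 − 96 = -1044;  -5158 − 1044 = -6202;  -20444 − 6202 = -26646;  -65926 − 26646 = -92572
-1044 − 96 = -1140;  -6202 − 1140 = -7342;  -26646 − 7342 = -33988;  -92572 − 33988 = -126560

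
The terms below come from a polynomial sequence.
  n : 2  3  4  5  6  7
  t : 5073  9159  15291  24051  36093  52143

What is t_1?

2523

4086  6132  8760  12042  16050
2046  2628  3282  4008
582  654  726
72  72
The fourth differences are constant at 72.
Work back: 582 − 72 = 510;  2046 − 510 = 1536;  4086 − 1536 = 2550;  5073 − 2550 = 2523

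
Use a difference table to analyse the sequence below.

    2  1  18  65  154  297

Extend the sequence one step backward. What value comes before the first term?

D1: -1  17  47  89  143
D2: 18  30  42  54
D3: 12  12  12
The third differences are constant at 12.
Work back: 18 − 12 = 6;  -1 − 6 = -7;  2 + 7 = 9

9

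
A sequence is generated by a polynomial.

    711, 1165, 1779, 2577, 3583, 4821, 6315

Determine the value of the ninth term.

10167

D1: 454, 614, 798, 1006, 1238, 1494
D2: 160, 184, 208, 232, 256
D3: 24, 24, 24, 24
Constant third difference = 24, so extend:
256 + 24 = 280;  1494 + 280 = 1774;  6315 + 1774 = 8089
280 + 24 = 304;  1774 + 304 = 2078;  8089 + 2078 = 10167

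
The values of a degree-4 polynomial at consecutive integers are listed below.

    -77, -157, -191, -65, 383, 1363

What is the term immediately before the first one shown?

-80  -34  126  448  980
46  160  322  532
114  162  210
48  48
The fourth differences are constant at 48.
Work back: 114 − 48 = 66;  46 − 66 = -20;  -80 + 20 = -60;  -77 + 60 = -17

-17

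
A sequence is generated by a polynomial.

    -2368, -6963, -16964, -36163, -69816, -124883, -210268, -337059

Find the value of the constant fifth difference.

First differences: -4595, -10001, -19199, -33653, -55067, -85385, -126791
Second differences: -5406, -9198, -14454, -21414, -30318, -41406
Third differences: -3792, -5256, -6960, -8904, -11088
Fourth differences: -1464, -1704, -1944, -2184
Fifth differences: -240, -240, -240

-240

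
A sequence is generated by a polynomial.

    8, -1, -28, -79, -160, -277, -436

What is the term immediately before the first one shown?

First differences: -9  -27  -51  -81  -117  -159
Second differences: -18  -24  -30  -36  -42
Third differences: -6  -6  -6  -6
The third differences are constant at -6.
Work back: -18 + 6 = -12;  -9 + 12 = 3;  8 − 3 = 5

5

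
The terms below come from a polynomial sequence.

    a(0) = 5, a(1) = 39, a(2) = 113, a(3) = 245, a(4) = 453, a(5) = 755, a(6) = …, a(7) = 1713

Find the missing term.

1169

Using the first 6 terms:
D1: 34  74  132  208  302
D2: 40  58  76  94
D3: 18  18  18
Constant third difference = 18.
Extend forward: 94 + 18 = 112;  302 + 112 = 414;  755 + 414 = 1169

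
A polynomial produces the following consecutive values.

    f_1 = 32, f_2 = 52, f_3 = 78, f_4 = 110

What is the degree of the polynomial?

2

Δ: 20, 26, 32
Δ²: 6, 6
The second differences are constant, so the polynomial has degree 2.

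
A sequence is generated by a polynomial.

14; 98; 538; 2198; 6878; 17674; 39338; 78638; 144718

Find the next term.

249458

84 , 440 , 1660 , 4680 , 10796 , 21664 , 39300 , 66080
356 , 1220 , 3020 , 6116 , 10868 , 17636 , 26780
864 , 1800 , 3096 , 4752 , 6768 , 9144
936 , 1296 , 1656 , 2016 , 2376
360 , 360 , 360 , 360
The fifth differences are constant (360).
2376 + 360 = 2736;  9144 + 2736 = 11880;  26780 + 11880 = 38660;  66080 + 38660 = 104740;  144718 + 104740 = 249458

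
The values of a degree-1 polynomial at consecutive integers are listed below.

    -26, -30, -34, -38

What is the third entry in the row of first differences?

First differences: -4, -4, -4

-4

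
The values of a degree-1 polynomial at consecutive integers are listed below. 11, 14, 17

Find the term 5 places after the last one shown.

32

Δ: 3 , 3
Constant first difference = 3, so extend:
17 + 3 = 20
20 + 3 = 23
23 + 3 = 26
26 + 3 = 29
29 + 3 = 32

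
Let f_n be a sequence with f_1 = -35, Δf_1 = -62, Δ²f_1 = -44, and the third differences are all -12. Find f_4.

-365

Build the table forward from the leading diagonal:
Third differences: -12, -12, -12, -12
Second differences: -44, -56, -68, -80
First differences: -62, -106, -162, -230
f: -35, -97, -203, -365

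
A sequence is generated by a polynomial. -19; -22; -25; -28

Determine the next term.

Δ: -3, -3, -3
First differences constant at -3.
-28 − 3 = -31

-31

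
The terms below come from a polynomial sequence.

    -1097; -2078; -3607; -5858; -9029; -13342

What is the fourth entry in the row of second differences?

-1142

First differences: -981, -1529, -2251, -3171, -4313
Second differences: -548, -722, -920, -1142
Third differences: -174, -198, -222
Fourth differences: -24, -24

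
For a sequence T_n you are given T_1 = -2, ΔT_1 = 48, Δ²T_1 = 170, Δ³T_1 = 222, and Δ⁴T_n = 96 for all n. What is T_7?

Build the table forward from the leading diagonal:
Δ⁴: 96, 96, 96, 96, 96, 96, 96
Δ³: 222, 318, 414, 510, 606, 702, 798
Δ²: 170, 392, 710, 1124, 1634, 2240, 2942
Δ: 48, 218, 610, 1320, 2444, 4078, 6318
T: -2, 46, 264, 874, 2194, 4638, 8716

8716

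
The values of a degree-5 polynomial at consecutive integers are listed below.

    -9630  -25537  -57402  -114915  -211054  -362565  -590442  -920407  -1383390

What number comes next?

Δ: -15907  -31865  -57513  -96139  -151511  -227877  -329965  -462983
Δ²: -15958  -25648  -38626  -55372  -76366  -102088  -133018
Δ³: -9690  -12978  -16746  -20994  -25722  -30930
Δ⁴: -3288  -3768  -4248  -4728  -5208
Δ⁵: -480  -480  -480  -480
Fifth differences constant at -480.
-5208 − 480 = -5688;  -30930 − 5688 = -36618;  -133018 − 36618 = -169636;  -462983 − 169636 = -632619;  -1383390 − 632619 = -2016009

-2016009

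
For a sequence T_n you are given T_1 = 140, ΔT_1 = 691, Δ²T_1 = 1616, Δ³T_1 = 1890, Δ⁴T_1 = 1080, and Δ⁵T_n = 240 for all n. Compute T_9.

245796

Build the table forward from the leading diagonal:
Fifth differences: 240, 240, 240, 240, 240, 240, 240, 240, 240
Fourth differences: 1080, 1320, 1560, 1800, 2040, 2280, 2520, 2760, 3000
Third differences: 1890, 2970, 4290, 5850, 7650, 9690, 11970, 14490, 17250
Second differences: 1616, 3506, 6476, 10766, 16616, 24266, 33956, 45926, 60416
First differences: 691, 2307, 5813, 12289, 23055, 39671, 63937, 97893, 143819
T: 140, 831, 3138, 8951, 21240, 44295, 83966, 147903, 245796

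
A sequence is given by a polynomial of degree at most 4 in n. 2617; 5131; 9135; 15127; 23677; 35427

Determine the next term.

D1: 2514 , 4004 , 5992 , 8550 , 11750
D2: 1490 , 1988 , 2558 , 3200
D3: 498 , 570 , 642
D4: 72 , 72
The fourth differences are constant (72).
642 + 72 = 714;  3200 + 714 = 3914;  11750 + 3914 = 15664;  35427 + 15664 = 51091

51091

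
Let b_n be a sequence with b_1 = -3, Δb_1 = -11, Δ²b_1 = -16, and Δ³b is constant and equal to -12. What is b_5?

-191

Build the table forward from the leading diagonal:
Third differences: -12, -12, -12, -12, -12
Second differences: -16, -28, -40, -52, -64
First differences: -11, -27, -55, -95, -147
b: -3, -14, -41, -96, -191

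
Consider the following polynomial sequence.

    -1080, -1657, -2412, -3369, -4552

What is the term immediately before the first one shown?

First differences: -577, -755, -957, -1183
Second differences: -178, -202, -226
Third differences: -24, -24
The third differences are constant at -24.
Work back: -178 + 24 = -154;  -577 + 154 = -423;  -1080 + 423 = -657

-657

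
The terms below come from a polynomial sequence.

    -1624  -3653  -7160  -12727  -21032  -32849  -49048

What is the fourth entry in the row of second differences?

Δ: -2029, -3507, -5567, -8305, -11817, -16199
Δ²: -1478, -2060, -2738, -3512, -4382
Δ³: -582, -678, -774, -870
Δ⁴: -96, -96, -96

-3512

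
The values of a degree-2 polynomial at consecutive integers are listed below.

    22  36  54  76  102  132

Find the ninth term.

Δ: 14  18  22  26  30
Δ²: 4  4  4  4
Constant second difference = 4, so extend:
30 + 4 = 34;  132 + 34 = 166
34 + 4 = 38;  166 + 38 = 204
38 + 4 = 42;  204 + 42 = 246

246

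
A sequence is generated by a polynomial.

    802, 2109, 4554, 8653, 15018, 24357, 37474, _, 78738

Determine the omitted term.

Using the first 7 terms:
D1: 1307, 2445, 4099, 6365, 9339, 13117
D2: 1138, 1654, 2266, 2974, 3778
D3: 516, 612, 708, 804
D4: 96, 96, 96
Constant fourth difference = 96.
Extend forward: 804 + 96 = 900;  3778 + 900 = 4678;  13117 + 4678 = 17795;  37474 + 17795 = 55269

55269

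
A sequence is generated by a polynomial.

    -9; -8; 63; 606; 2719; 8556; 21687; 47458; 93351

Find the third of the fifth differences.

360

First differences: 1, 71, 543, 2113, 5837, 13131, 25771, 45893
Second differences: 70, 472, 1570, 3724, 7294, 12640, 20122
Third differences: 402, 1098, 2154, 3570, 5346, 7482
Fourth differences: 696, 1056, 1416, 1776, 2136
Fifth differences: 360, 360, 360, 360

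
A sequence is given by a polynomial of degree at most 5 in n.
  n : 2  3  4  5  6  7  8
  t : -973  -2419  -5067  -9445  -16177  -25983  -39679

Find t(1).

-297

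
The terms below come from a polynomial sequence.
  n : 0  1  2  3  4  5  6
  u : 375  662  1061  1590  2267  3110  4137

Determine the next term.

5366

287  399  529  677  843  1027
112  130  148  166  184
18  18  18  18
The third differences are constant (18).
184 + 18 = 202;  1027 + 202 = 1229;  4137 + 1229 = 5366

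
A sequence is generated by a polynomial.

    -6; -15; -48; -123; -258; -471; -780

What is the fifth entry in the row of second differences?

-96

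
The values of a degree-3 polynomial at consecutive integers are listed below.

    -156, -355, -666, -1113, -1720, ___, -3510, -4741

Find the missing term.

-2511

Using the first 5 terms:
First differences: -199, -311, -447, -607
Second differences: -112, -136, -160
Third differences: -24, -24
Constant third difference = -24.
Extend forward: -160 − 24 = -184;  -607 − 184 = -791;  -1720 − 791 = -2511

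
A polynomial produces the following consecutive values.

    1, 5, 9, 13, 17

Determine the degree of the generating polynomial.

1

D1: 4, 4, 4, 4
The first differences are constant, so the polynomial has degree 1.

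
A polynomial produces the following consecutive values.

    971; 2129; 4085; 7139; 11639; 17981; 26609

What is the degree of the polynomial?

D1: 1158, 1956, 3054, 4500, 6342, 8628
D2: 798, 1098, 1446, 1842, 2286
D3: 300, 348, 396, 444
D4: 48, 48, 48
The fourth differences are constant, so the polynomial has degree 4.

4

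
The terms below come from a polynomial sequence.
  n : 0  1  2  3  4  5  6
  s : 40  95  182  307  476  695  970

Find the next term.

1307

Δ: 55, 87, 125, 169, 219, 275
Δ²: 32, 38, 44, 50, 56
Δ³: 6, 6, 6, 6
Third differences constant at 6.
56 + 6 = 62;  275 + 62 = 337;  970 + 337 = 1307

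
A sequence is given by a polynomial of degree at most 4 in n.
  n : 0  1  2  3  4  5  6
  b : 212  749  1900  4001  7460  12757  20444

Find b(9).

64445

537 , 1151 , 2101 , 3459 , 5297 , 7687
614 , 950 , 1358 , 1838 , 2390
336 , 408 , 480 , 552
72 , 72 , 72
The fourth differences are constant (72).
552 + 72 = 624;  2390 + 624 = 3014;  7687 + 3014 = 10701;  20444 + 10701 = 31145
624 + 72 = 696;  3014 + 696 = 3710;  10701 + 3710 = 14411;  31145 + 14411 = 45556
696 + 72 = 768;  3710 + 768 = 4478;  14411 + 4478 = 18889;  45556 + 18889 = 64445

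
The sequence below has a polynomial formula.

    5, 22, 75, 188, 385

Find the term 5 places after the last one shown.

First differences: 17, 53, 113, 197
Second differences: 36, 60, 84
Third differences: 24, 24
The third differences are constant (24).
84 + 24 = 108;  197 + 108 = 305;  385 + 305 = 690
108 + 24 = 132;  305 + 132 = 437;  690 + 437 = 1127
132 + 24 = 156;  437 + 156 = 593;  1127 + 593 = 1720
156 + 24 = 180;  593 + 180 = 773;  1720 + 773 = 2493
180 + 24 = 204;  773 + 204 = 977;  2493 + 977 = 3470

3470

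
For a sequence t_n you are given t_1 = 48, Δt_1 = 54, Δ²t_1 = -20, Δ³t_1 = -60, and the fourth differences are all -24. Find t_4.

90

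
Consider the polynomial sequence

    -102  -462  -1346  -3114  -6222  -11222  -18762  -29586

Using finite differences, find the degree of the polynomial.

Δ: -360, -884, -1768, -3108, -5000, -7540, -10824
Δ²: -524, -884, -1340, -1892, -2540, -3284
Δ³: -360, -456, -552, -648, -744
Δ⁴: -96, -96, -96, -96
The fourth differences are constant, so the polynomial has degree 4.

4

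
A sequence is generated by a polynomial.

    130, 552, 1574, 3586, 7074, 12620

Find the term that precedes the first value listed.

14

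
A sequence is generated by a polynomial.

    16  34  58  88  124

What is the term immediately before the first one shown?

4

First differences: 18, 24, 30, 36
Second differences: 6, 6, 6
The second differences are constant at 6.
Work back: 18 − 6 = 12;  16 − 12 = 4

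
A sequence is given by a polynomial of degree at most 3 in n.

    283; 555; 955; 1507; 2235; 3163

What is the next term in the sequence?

First differences: 272 , 400 , 552 , 728 , 928
Second differences: 128 , 152 , 176 , 200
Third differences: 24 , 24 , 24
Third differences constant at 24.
200 + 24 = 224;  928 + 224 = 1152;  3163 + 1152 = 4315

4315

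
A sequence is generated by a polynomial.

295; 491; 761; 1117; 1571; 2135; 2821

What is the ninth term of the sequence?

4607

196, 270, 356, 454, 564, 686
74, 86, 98, 110, 122
12, 12, 12, 12
Constant third difference = 12, so extend:
122 + 12 = 134;  686 + 134 = 820;  2821 + 820 = 3641
134 + 12 = 146;  820 + 146 = 966;  3641 + 966 = 4607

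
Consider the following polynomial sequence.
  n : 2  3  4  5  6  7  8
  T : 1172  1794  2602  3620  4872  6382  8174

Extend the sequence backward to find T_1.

622, 808, 1018, 1252, 1510, 1792
186, 210, 234, 258, 282
24, 24, 24, 24
The third differences are constant at 24.
Work back: 186 − 24 = 162;  622 − 162 = 460;  1172 − 460 = 712

712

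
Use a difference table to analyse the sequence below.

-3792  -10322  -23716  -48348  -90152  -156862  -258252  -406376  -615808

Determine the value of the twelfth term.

-1800532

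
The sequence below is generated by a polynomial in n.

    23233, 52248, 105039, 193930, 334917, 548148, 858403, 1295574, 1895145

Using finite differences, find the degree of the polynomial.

5

Δ: 29015, 52791, 88891, 140987, 213231, 310255, 437171, 599571
Δ²: 23776, 36100, 52096, 72244, 97024, 126916, 162400
Δ³: 12324, 15996, 20148, 24780, 29892, 35484
Δ⁴: 3672, 4152, 4632, 5112, 5592
Δ⁵: 480, 480, 480, 480
The fifth differences are constant, so the polynomial has degree 5.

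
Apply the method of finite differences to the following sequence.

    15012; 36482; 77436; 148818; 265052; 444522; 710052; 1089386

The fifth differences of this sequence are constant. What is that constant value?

480

Δ: 21470, 40954, 71382, 116234, 179470, 265530, 379334
Δ²: 19484, 30428, 44852, 63236, 86060, 113804
Δ³: 10944, 14424, 18384, 22824, 27744
Δ⁴: 3480, 3960, 4440, 4920
Δ⁵: 480, 480, 480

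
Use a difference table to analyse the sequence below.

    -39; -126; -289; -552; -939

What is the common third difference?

-24

D1: -87, -163, -263, -387
D2: -76, -100, -124
D3: -24, -24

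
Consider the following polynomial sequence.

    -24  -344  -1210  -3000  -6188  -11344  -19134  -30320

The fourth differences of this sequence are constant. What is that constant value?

Δ: -320, -866, -1790, -3188, -5156, -7790, -11186
Δ²: -546, -924, -1398, -1968, -2634, -3396
Δ³: -378, -474, -570, -666, -762
Δ⁴: -96, -96, -96, -96

-96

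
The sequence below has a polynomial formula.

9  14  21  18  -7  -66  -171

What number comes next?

Δ: 5  7  -3  -25  -59  -105
Δ²: 2  -10  -22  -34  -46
Δ³: -12  -12  -12  -12
Third differences constant at -12.
-46 − 12 = -58;  -105 − 58 = -163;  -171 − 163 = -334

-334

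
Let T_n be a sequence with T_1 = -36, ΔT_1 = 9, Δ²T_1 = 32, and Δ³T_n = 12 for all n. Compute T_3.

14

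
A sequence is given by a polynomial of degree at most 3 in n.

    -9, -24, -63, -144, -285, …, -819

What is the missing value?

-504

Using the first 5 terms:
First differences: -15  -39  -81  -141
Second differences: -24  -42  -60
Third differences: -18  -18
Constant third difference = -18.
Extend forward: -60 − 18 = -78;  -141 − 78 = -219;  -285 − 219 = -504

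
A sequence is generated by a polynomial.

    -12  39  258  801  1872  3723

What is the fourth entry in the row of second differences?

780

First differences: 51, 219, 543, 1071, 1851
Second differences: 168, 324, 528, 780
Third differences: 156, 204, 252
Fourth differences: 48, 48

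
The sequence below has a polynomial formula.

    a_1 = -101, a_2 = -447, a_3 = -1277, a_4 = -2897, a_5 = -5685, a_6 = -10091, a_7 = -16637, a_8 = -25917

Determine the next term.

D1: -346  -830  -1620  -2788  -4406  -6546  -9280
D2: -484  -790  -1168  -1618  -2140  -2734
D3: -306  -378  -450  -522  -594
D4: -72  -72  -72  -72
Constant fourth difference = -72, so extend:
-594 − 72 = -666;  -2734 − 666 = -3400;  -9280 − 3400 = -12680;  -25917 − 12680 = -38597

-38597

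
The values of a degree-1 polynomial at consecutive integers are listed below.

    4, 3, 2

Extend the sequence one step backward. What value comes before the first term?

D1: -1, -1
The first differences are constant at -1.
Work back: 4 + 1 = 5

5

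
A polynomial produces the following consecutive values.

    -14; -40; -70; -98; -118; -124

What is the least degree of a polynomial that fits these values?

-26, -30, -28, -20, -6
-4, 2, 8, 14
6, 6, 6
The third differences are constant, so the polynomial has degree 3.

3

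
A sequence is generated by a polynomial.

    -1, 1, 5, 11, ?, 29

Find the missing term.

19

Using the first 4 terms:
Δ: 2  4  6
Δ²: 2  2
Constant second difference = 2.
Extend forward: 6 + 2 = 8;  11 + 8 = 19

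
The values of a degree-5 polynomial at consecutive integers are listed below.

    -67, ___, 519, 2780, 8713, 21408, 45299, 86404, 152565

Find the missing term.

-56

Using the last 7 terms:
Δ: 2261, 5933, 12695, 23891, 41105, 66161
Δ²: 3672, 6762, 11196, 17214, 25056
Δ³: 3090, 4434, 6018, 7842
Δ⁴: 1344, 1584, 1824
Δ⁵: 240, 240
Constant fifth difference = 240.
Extend backward: 1344 − 240 = 1104;  3090 − 1104 = 1986;  3672 − 1986 = 1686;  2261 − 1686 = 575;  519 − 575 = -56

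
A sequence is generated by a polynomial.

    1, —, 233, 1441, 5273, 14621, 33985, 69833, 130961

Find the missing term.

Using the last 7 terms:
D1: 1208  3832  9348  19364  35848  61128
D2: 2624  5516  10016  16484  25280
D3: 2892  4500  6468  8796
D4: 1608  1968  2328
D5: 360  360
Constant fifth difference = 360.
Extend backward: 1608 − 360 = 1248;  2892 − 1248 = 1644;  2624 − 1644 = 980;  1208 − 980 = 228;  233 − 228 = 5

5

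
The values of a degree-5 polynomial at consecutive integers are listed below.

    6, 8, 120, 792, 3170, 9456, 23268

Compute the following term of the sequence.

50000

D1: 2 , 112 , 672 , 2378 , 6286 , 13812
D2: 110 , 560 , 1706 , 3908 , 7526
D3: 450 , 1146 , 2202 , 3618
D4: 696 , 1056 , 1416
D5: 360 , 360
The fifth differences are constant (360).
1416 + 360 = 1776;  3618 + 1776 = 5394;  7526 + 5394 = 12920;  13812 + 12920 = 26732;  23268 + 26732 = 50000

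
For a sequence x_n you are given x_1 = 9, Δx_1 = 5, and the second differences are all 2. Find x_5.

Build the table forward from the leading diagonal:
Δ²: 2  2  2  2  2
Δ: 5  7  9  11  13
x: 9  14  21  30  41

41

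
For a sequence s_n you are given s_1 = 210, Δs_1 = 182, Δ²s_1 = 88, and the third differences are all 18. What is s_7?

Build the table forward from the leading diagonal:
Δ³: 18, 18, 18, 18, 18, 18, 18
Δ²: 88, 106, 124, 142, 160, 178, 196
Δ: 182, 270, 376, 500, 642, 802, 980
s: 210, 392, 662, 1038, 1538, 2180, 2982

2982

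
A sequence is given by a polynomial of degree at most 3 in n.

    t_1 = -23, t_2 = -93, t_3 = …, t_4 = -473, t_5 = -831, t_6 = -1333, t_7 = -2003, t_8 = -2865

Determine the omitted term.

-235

Using the last 5 terms:
Δ: -358  -502  -670  -862
Δ²: -144  -168  -192
Δ³: -24  -24
Constant third difference = -24.
Extend backward: -144 + 24 = -120;  -358 + 120 = -238;  -473 + 238 = -235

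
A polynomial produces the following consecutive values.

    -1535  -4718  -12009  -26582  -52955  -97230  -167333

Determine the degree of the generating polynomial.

-3183, -7291, -14573, -26373, -44275, -70103
-4108, -7282, -11800, -17902, -25828
-3174, -4518, -6102, -7926
-1344, -1584, -1824
-240, -240
The fifth differences are constant, so the polynomial has degree 5.

5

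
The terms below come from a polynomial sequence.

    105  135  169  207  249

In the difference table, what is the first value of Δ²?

First differences: 30, 34, 38, 42
Second differences: 4, 4, 4

4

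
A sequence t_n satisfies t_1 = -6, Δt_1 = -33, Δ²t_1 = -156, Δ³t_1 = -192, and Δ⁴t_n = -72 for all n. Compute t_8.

-12753

Build the table forward from the leading diagonal:
Δ⁴: -72  -72  -72  -72  -72  -72  -72  -72
Δ³: -192  -264  -336  -408  -480  -552  -624  -696
Δ²: -156  -348  -612  -948  -1356  -1836  -2388  -3012
Δ: -33  -189  -537  -1149  -2097  -3453  -5289  -7677
t: -6  -39  -228  -765  -1914  -4011  -7464  -12753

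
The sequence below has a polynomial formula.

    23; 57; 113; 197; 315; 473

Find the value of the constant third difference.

6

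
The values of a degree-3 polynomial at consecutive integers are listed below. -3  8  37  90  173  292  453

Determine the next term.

662

D1: 11 , 29 , 53 , 83 , 119 , 161
D2: 18 , 24 , 30 , 36 , 42
D3: 6 , 6 , 6 , 6
Third differences constant at 6.
42 + 6 = 48;  161 + 48 = 209;  453 + 209 = 662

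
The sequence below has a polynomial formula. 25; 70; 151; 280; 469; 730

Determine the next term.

1075

45, 81, 129, 189, 261
36, 48, 60, 72
12, 12, 12
Constant third difference = 12, so extend:
72 + 12 = 84;  261 + 84 = 345;  730 + 345 = 1075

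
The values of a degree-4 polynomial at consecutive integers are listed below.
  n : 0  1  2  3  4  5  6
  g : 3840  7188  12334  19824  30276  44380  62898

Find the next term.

86664

3348, 5146, 7490, 10452, 14104, 18518
1798, 2344, 2962, 3652, 4414
546, 618, 690, 762
72, 72, 72
Fourth differences constant at 72.
762 + 72 = 834;  4414 + 834 = 5248;  18518 + 5248 = 23766;  62898 + 23766 = 86664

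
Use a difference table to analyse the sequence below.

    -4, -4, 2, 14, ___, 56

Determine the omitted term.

32

Using the first 4 terms:
Δ: 0, 6, 12
Δ²: 6, 6
Constant second difference = 6.
Extend forward: 12 + 6 = 18;  14 + 18 = 32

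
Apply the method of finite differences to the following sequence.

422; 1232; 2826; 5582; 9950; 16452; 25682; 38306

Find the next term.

First differences: 810  1594  2756  4368  6502  9230  12624
Second differences: 784  1162  1612  2134  2728  3394
Third differences: 378  450  522  594  666
Fourth differences: 72  72  72  72
Constant fourth difference = 72, so extend:
666 + 72 = 738;  3394 + 738 = 4132;  12624 + 4132 = 16756;  38306 + 16756 = 55062

55062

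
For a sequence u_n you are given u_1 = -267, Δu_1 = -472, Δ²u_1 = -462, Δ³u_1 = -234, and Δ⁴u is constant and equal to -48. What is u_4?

-3303

Build the table forward from the leading diagonal:
Fourth differences: -48, -48, -48, -48
Third differences: -234, -282, -330, -378
Second differences: -462, -696, -978, -1308
First differences: -472, -934, -1630, -2608
u: -267, -739, -1673, -3303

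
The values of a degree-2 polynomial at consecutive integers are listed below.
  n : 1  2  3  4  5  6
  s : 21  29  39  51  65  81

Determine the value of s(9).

Δ: 8, 10, 12, 14, 16
Δ²: 2, 2, 2, 2
Constant second difference = 2, so extend:
16 + 2 = 18;  81 + 18 = 99
18 + 2 = 20;  99 + 20 = 119
20 + 2 = 22;  119 + 22 = 141

141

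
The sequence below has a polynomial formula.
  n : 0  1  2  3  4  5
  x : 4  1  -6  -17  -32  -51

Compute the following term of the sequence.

First differences: -3, -7, -11, -15, -19
Second differences: -4, -4, -4, -4
The second differences are constant (-4).
-19 − 4 = -23;  -51 − 23 = -74

-74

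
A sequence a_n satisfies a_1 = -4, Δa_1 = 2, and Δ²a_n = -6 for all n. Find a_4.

-16

Build the table forward from the leading diagonal:
Second differences: -6  -6  -6  -6
First differences: 2  -4  -10  -16
a: -4  -2  -6  -16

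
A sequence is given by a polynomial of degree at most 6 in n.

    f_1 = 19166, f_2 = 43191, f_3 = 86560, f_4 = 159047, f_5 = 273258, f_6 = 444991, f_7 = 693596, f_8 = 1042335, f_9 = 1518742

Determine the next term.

2154983

Δ: 24025  43369  72487  114211  171733  248605  348739  476407
Δ²: 19344  29118  41724  57522  76872  100134  127668
Δ³: 9774  12606  15798  19350  23262  27534
Δ⁴: 2832  3192  3552  3912  4272
Δ⁵: 360  360  360  360
Constant fifth difference = 360, so extend:
4272 + 360 = 4632;  27534 + 4632 = 32166;  127668 + 32166 = 159834;  476407 + 159834 = 636241;  1518742 + 636241 = 2154983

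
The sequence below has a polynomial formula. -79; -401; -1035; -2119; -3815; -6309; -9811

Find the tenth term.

-28825

Δ: -322, -634, -1084, -1696, -2494, -3502
Δ²: -312, -450, -612, -798, -1008
Δ³: -138, -162, -186, -210
Δ⁴: -24, -24, -24
Fourth differences constant at -24.
-210 − 24 = -234;  -1008 − 234 = -1242;  -3502 − 1242 = -4744;  -9811 − 4744 = -14555
-234 − 24 = -258;  -1242 − 258 = -1500;  -4744 − 1500 = -6244;  -14555 − 6244 = -20799
-258 − 24 = -282;  -1500 − 282 = -1782;  -6244 − 1782 = -8026;  -20799 − 8026 = -28825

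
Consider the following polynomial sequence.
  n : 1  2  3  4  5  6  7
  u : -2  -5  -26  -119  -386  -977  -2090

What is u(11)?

-17402

-3 , -21 , -93 , -267 , -591 , -1113
-18 , -72 , -174 , -324 , -522
-54 , -102 , -150 , -198
-48 , -48 , -48
The fourth differences are constant (-48).
-198 − 48 = -246;  -522 − 246 = -768;  -1113 − 768 = -1881;  -2090 − 1881 = -3971
-246 − 48 = -294;  -768 − 294 = -1062;  -1881 − 1062 = -2943;  -3971 − 2943 = -6914
-294 − 48 = -342;  -1062 − 342 = -1404;  -2943 − 1404 = -4347;  -6914 − 4347 = -11261
-342 − 48 = -390;  -1404 − 390 = -1794;  -4347 − 1794 = -6141;  -11261 − 6141 = -17402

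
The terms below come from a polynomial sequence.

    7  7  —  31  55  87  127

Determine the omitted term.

Using the last 4 terms:
D1: 24, 32, 40
D2: 8, 8
Constant second difference = 8.
Extend backward: 24 − 8 = 16;  31 − 16 = 15

15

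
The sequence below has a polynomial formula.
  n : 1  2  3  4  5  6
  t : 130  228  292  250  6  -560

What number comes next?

-1592

D1: 98, 64, -42, -244, -566
D2: -34, -106, -202, -322
D3: -72, -96, -120
D4: -24, -24
Constant fourth difference = -24, so extend:
-120 − 24 = -144;  -322 − 144 = -466;  -566 − 466 = -1032;  -560 − 1032 = -1592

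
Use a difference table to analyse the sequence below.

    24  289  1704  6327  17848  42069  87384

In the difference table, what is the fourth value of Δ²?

12700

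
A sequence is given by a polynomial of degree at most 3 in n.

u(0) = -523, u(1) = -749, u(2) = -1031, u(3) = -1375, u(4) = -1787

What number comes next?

-226, -282, -344, -412
-56, -62, -68
-6, -6
The third differences are constant (-6).
-68 − 6 = -74;  -412 − 74 = -486;  -1787 − 486 = -2273

-2273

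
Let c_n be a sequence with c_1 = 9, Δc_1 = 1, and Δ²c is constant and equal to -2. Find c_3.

9

Build the table forward from the leading diagonal:
Second differences: -2, -2, -2
First differences: 1, -1, -3
c: 9, 10, 9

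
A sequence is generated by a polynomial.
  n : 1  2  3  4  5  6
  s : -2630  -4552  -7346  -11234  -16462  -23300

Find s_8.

-43006

Δ: -1922 , -2794 , -3888 , -5228 , -6838
Δ²: -872 , -1094 , -1340 , -1610
Δ³: -222 , -246 , -270
Δ⁴: -24 , -24
The fourth differences are constant (-24).
-270 − 24 = -294;  -1610 − 294 = -1904;  -6838 − 1904 = -8742;  -23300 − 8742 = -32042
-294 − 24 = -318;  -1904 − 318 = -2222;  -8742 − 2222 = -10964;  -32042 − 10964 = -43006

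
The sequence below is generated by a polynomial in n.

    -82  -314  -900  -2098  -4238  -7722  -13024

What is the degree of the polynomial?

4

D1: -232, -586, -1198, -2140, -3484, -5302
D2: -354, -612, -942, -1344, -1818
D3: -258, -330, -402, -474
D4: -72, -72, -72
The fourth differences are constant, so the polynomial has degree 4.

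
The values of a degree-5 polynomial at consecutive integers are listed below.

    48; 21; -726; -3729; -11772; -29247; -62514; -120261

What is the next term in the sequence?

-213864

-27, -747, -3003, -8043, -17475, -33267, -57747
-720, -2256, -5040, -9432, -15792, -24480
-1536, -2784, -4392, -6360, -8688
-1248, -1608, -1968, -2328
-360, -360, -360
Constant fifth difference = -360, so extend:
-2328 − 360 = -2688;  -8688 − 2688 = -11376;  -24480 − 11376 = -35856;  -57747 − 35856 = -93603;  -120261 − 93603 = -213864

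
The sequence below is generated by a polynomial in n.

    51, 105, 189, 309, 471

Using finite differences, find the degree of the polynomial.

Δ: 54, 84, 120, 162
Δ²: 30, 36, 42
Δ³: 6, 6
The third differences are constant, so the polynomial has degree 3.

3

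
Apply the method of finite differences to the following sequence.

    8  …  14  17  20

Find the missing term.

11

Using the last 3 terms:
First differences: 3, 3
Constant first difference = 3.
Extend backward: 14 − 3 = 11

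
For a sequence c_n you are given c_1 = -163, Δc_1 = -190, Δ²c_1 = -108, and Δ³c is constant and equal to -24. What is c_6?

Build the table forward from the leading diagonal:
D3: -24, -24, -24, -24, -24, -24
D2: -108, -132, -156, -180, -204, -228
D1: -190, -298, -430, -586, -766, -970
c: -163, -353, -651, -1081, -1667, -2433

-2433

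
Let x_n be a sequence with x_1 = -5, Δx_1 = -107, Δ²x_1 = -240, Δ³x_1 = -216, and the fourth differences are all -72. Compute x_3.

-459

Build the table forward from the leading diagonal:
Fourth differences: -72, -72, -72
Third differences: -216, -288, -360
Second differences: -240, -456, -744
First differences: -107, -347, -803
x: -5, -112, -459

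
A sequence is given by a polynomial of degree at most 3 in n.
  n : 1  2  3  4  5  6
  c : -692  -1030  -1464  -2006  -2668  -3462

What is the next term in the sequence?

-338, -434, -542, -662, -794
-96, -108, -120, -132
-12, -12, -12
Constant third difference = -12, so extend:
-132 − 12 = -144;  -794 − 144 = -938;  -3462 − 938 = -4400

-4400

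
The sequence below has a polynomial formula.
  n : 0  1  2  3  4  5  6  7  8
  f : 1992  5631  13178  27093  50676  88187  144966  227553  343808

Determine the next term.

Δ: 3639, 7547, 13915, 23583, 37511, 56779, 82587, 116255
Δ²: 3908, 6368, 9668, 13928, 19268, 25808, 33668
Δ³: 2460, 3300, 4260, 5340, 6540, 7860
Δ⁴: 840, 960, 1080, 1200, 1320
Δ⁵: 120, 120, 120, 120
Fifth differences constant at 120.
1320 + 120 = 1440;  7860 + 1440 = 9300;  33668 + 9300 = 42968;  116255 + 42968 = 159223;  343808 + 159223 = 503031

503031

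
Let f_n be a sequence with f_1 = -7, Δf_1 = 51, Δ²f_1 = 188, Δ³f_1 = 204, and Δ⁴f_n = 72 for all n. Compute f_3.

283

Build the table forward from the leading diagonal:
Fourth differences: 72  72  72
Third differences: 204  276  348
Second differences: 188  392  668
First differences: 51  239  631
f: -7  44  283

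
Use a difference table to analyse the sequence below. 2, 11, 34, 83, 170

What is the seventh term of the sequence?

506

Δ: 9 , 23 , 49 , 87
Δ²: 14 , 26 , 38
Δ³: 12 , 12
The third differences are constant (12).
38 + 12 = 50;  87 + 50 = 137;  170 + 137 = 307
50 + 12 = 62;  137 + 62 = 199;  307 + 199 = 506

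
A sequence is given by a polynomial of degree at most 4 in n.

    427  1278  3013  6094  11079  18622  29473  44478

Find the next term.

64579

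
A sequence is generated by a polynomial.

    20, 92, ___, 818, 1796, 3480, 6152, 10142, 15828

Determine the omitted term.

312

Using the last 6 terms:
D1: 978  1684  2672  3990  5686
D2: 706  988  1318  1696
D3: 282  330  378
D4: 48  48
Constant fourth difference = 48.
Extend backward: 282 − 48 = 234;  706 − 234 = 472;  978 − 472 = 506;  818 − 506 = 312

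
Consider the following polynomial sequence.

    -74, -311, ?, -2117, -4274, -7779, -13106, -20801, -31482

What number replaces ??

-906

Using the last 6 terms:
Δ: -2157, -3505, -5327, -7695, -10681
Δ²: -1348, -1822, -2368, -2986
Δ³: -474, -546, -618
Δ⁴: -72, -72
Constant fourth difference = -72.
Extend backward: -474 + 72 = -402;  -1348 + 402 = -946;  -2157 + 946 = -1211;  -2117 + 1211 = -906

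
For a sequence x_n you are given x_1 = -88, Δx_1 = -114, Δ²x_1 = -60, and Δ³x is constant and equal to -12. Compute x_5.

-952

Build the table forward from the leading diagonal:
D3: -12, -12, -12, -12, -12
D2: -60, -72, -84, -96, -108
D1: -114, -174, -246, -330, -426
x: -88, -202, -376, -622, -952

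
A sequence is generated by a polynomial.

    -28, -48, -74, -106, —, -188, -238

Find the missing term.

Using the first 4 terms:
D1: -20  -26  -32
D2: -6  -6
Constant second difference = -6.
Extend forward: -32 − 6 = -38;  -106 − 38 = -144

-144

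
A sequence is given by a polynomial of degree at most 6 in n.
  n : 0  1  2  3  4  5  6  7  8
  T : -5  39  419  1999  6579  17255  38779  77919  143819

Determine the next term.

248359

Δ: 44, 380, 1580, 4580, 10676, 21524, 39140, 65900
Δ²: 336, 1200, 3000, 6096, 10848, 17616, 26760
Δ³: 864, 1800, 3096, 4752, 6768, 9144
Δ⁴: 936, 1296, 1656, 2016, 2376
Δ⁵: 360, 360, 360, 360
Fifth differences constant at 360.
2376 + 360 = 2736;  9144 + 2736 = 11880;  26760 + 11880 = 38640;  65900 + 38640 = 104540;  143819 + 104540 = 248359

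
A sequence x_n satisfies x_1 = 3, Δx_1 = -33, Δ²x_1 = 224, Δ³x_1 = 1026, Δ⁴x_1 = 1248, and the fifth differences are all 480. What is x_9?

177707

Build the table forward from the leading diagonal:
Fifth differences: 480  480  480  480  480  480  480  480  480
Fourth differences: 1248  1728  2208  2688  3168  3648  4128  4608  5088
Third differences: 1026  2274  4002  6210  8898  12066  15714  19842  24450
Second differences: 224  1250  3524  7526  13736  22634  34700  50414  70256
First differences: -33  191  1441  4965  12491  26227  48861  83561  133975
x: 3  -30  161  1602  6567  19058  45285  94146  177707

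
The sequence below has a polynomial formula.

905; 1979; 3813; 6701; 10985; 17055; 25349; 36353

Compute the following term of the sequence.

Δ: 1074, 1834, 2888, 4284, 6070, 8294, 11004
Δ²: 760, 1054, 1396, 1786, 2224, 2710
Δ³: 294, 342, 390, 438, 486
Δ⁴: 48, 48, 48, 48
Fourth differences constant at 48.
486 + 48 = 534;  2710 + 534 = 3244;  11004 + 3244 = 14248;  36353 + 14248 = 50601

50601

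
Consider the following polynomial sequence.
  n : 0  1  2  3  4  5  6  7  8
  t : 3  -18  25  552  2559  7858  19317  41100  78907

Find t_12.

571575

First differences: -21, 43, 527, 2007, 5299, 11459, 21783, 37807
Second differences: 64, 484, 1480, 3292, 6160, 10324, 16024
Third differences: 420, 996, 1812, 2868, 4164, 5700
Fourth differences: 576, 816, 1056, 1296, 1536
Fifth differences: 240, 240, 240, 240
Fifth differences constant at 240.
1536 + 240 = 1776;  5700 + 1776 = 7476;  16024 + 7476 = 23500;  37807 + 23500 = 61307;  78907 + 61307 = 140214
1776 + 240 = 2016;  7476 + 2016 = 9492;  23500 + 9492 = 32992;  61307 + 32992 = 94299;  140214 + 94299 = 234513
2016 + 240 = 2256;  9492 + 2256 = 11748;  32992 + 11748 = 44740;  94299 + 44740 = 139039;  234513 + 139039 = 373552
2256 + 240 = 2496;  11748 + 2496 = 14244;  44740 + 14244 = 58984;  139039 + 58984 = 198023;  373552 + 198023 = 571575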